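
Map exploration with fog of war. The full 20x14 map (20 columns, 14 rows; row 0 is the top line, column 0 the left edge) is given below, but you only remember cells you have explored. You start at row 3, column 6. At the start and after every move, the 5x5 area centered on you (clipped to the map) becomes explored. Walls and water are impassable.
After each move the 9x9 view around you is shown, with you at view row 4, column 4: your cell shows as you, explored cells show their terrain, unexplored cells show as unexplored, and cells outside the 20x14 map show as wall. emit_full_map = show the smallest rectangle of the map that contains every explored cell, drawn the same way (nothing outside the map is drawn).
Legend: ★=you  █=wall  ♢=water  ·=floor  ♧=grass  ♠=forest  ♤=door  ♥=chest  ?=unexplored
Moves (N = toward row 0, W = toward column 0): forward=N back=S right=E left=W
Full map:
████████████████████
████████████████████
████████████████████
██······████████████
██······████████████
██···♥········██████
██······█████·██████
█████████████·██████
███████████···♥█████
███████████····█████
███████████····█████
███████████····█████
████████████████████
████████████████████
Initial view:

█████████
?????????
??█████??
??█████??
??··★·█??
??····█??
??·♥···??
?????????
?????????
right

█████████
?????????
?██████??
?██████??
?···★██??
?····██??
?·♥····??
?????????
?????????

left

█████████
?????????
??██████?
??██████?
??··★·██?
??····██?
??·♥····?
?????????
?????????

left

█████████
?????????
??███████
??███████
??··★··██
??·····██
??··♥····
?????????
?????????

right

█████████
?????????
?███████?
?███████?
?···★·██?
?·····██?
?··♥····?
?????????
?????????

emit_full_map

███████
███████
···★·██
·····██
··♥····

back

?????????
?███████?
?███████?
?·····██?
?···★·██?
?··♥····?
??····█??
?????????
?????????

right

?????????
███████??
███████??
·····██??
····★██??
··♥····??
?····██??
?????????
?????????

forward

█████████
?????????
███████??
███████??
····★██??
·····██??
··♥····??
?····██??
?????????

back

?????????
███████??
███████??
·····██??
····★██??
··♥····??
?····██??
?????????
?????????

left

?????????
?███████?
?███████?
?·····██?
?···★·██?
?··♥····?
??····██?
?????????
?????????

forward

█████████
?????????
?███████?
?███████?
?···★·██?
?·····██?
?··♥····?
??····██?
?????????

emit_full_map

███████
███████
···★·██
·····██
··♥····
?····██


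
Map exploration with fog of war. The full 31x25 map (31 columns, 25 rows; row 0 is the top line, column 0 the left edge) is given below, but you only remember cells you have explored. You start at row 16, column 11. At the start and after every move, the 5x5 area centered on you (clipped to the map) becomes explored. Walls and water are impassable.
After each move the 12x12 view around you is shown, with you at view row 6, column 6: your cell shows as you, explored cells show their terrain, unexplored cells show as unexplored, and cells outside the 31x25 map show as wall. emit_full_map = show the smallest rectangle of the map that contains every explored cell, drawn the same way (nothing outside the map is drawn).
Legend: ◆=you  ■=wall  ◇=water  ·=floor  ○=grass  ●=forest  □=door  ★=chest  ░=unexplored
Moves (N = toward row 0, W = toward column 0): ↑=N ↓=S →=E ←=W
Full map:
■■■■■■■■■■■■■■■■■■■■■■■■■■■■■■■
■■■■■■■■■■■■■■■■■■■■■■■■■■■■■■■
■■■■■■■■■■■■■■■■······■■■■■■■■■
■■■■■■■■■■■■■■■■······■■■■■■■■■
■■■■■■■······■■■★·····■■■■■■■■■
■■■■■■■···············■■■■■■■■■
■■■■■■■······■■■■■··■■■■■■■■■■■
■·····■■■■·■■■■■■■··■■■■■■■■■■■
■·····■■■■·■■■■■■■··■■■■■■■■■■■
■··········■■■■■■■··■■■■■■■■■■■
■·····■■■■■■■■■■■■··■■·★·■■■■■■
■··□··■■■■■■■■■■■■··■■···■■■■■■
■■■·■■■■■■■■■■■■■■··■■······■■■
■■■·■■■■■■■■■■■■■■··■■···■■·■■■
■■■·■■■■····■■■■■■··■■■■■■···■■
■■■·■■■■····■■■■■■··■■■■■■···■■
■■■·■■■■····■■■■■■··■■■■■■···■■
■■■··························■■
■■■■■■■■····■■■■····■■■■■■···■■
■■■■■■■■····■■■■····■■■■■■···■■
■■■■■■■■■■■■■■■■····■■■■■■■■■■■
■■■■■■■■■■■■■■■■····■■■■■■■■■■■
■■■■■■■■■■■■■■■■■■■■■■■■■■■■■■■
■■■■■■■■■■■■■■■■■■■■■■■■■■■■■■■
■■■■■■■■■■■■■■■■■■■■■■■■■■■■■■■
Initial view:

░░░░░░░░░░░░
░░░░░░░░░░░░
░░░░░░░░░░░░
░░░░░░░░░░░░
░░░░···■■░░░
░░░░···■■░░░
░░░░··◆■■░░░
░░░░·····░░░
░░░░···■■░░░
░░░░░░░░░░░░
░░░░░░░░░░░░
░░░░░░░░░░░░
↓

░░░░░░░░░░░░
░░░░░░░░░░░░
░░░░░░░░░░░░
░░░░···■■░░░
░░░░···■■░░░
░░░░···■■░░░
░░░░··◆··░░░
░░░░···■■░░░
░░░░···■■░░░
░░░░░░░░░░░░
░░░░░░░░░░░░
░░░░░░░░░░░░

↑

░░░░░░░░░░░░
░░░░░░░░░░░░
░░░░░░░░░░░░
░░░░░░░░░░░░
░░░░···■■░░░
░░░░···■■░░░
░░░░··◆■■░░░
░░░░·····░░░
░░░░···■■░░░
░░░░···■■░░░
░░░░░░░░░░░░
░░░░░░░░░░░░

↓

░░░░░░░░░░░░
░░░░░░░░░░░░
░░░░░░░░░░░░
░░░░···■■░░░
░░░░···■■░░░
░░░░···■■░░░
░░░░··◆··░░░
░░░░···■■░░░
░░░░···■■░░░
░░░░░░░░░░░░
░░░░░░░░░░░░
░░░░░░░░░░░░

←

░░░░░░░░░░░░
░░░░░░░░░░░░
░░░░░░░░░░░░
░░░░░···■■░░
░░░░····■■░░
░░░░····■■░░
░░░░··◆···░░
░░░░····■■░░
░░░░····■■░░
░░░░░░░░░░░░
░░░░░░░░░░░░
░░░░░░░░░░░░

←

░░░░░░░░░░░░
░░░░░░░░░░░░
░░░░░░░░░░░░
░░░░░░···■■░
░░░░■····■■░
░░░░■····■■░
░░░░··◆····░
░░░░■····■■░
░░░░■····■■░
░░░░░░░░░░░░
░░░░░░░░░░░░
░░░░░░░░░░░░

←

░░░░░░░░░░░░
░░░░░░░░░░░░
░░░░░░░░░░░░
░░░░░░░···■■
░░░░■■····■■
░░░░■■····■■
░░░░··◆·····
░░░░■■····■■
░░░░■■····■■
░░░░░░░░░░░░
░░░░░░░░░░░░
░░░░░░░░░░░░

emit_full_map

░░░···■■
■■····■■
■■····■■
··◆·····
■■····■■
■■····■■

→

░░░░░░░░░░░░
░░░░░░░░░░░░
░░░░░░░░░░░░
░░░░░░···■■░
░░░■■····■■░
░░░■■····■■░
░░░···◆····░
░░░■■····■■░
░░░■■····■■░
░░░░░░░░░░░░
░░░░░░░░░░░░
░░░░░░░░░░░░

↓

░░░░░░░░░░░░
░░░░░░░░░░░░
░░░░░░···■■░
░░░■■····■■░
░░░■■····■■░
░░░········░
░░░■■·◆··■■░
░░░■■····■■░
░░░░■■■■■░░░
░░░░░░░░░░░░
░░░░░░░░░░░░
░░░░░░░░░░░░

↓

░░░░░░░░░░░░
░░░░░░···■■░
░░░■■····■■░
░░░■■····■■░
░░░········░
░░░■■····■■░
░░░■■·◆··■■░
░░░░■■■■■░░░
░░░░■■■■■░░░
░░░░░░░░░░░░
░░░░░░░░░░░░
░░░░░░░░░░░░

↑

░░░░░░░░░░░░
░░░░░░░░░░░░
░░░░░░···■■░
░░░■■····■■░
░░░■■····■■░
░░░········░
░░░■■·◆··■■░
░░░■■····■■░
░░░░■■■■■░░░
░░░░■■■■■░░░
░░░░░░░░░░░░
░░░░░░░░░░░░

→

░░░░░░░░░░░░
░░░░░░░░░░░░
░░░░░···■■░░
░░■■····■■░░
░░■■····■■░░
░░········░░
░░■■··◆·■■░░
░░■■····■■░░
░░░■■■■■■░░░
░░░■■■■■░░░░
░░░░░░░░░░░░
░░░░░░░░░░░░

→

░░░░░░░░░░░░
░░░░░░░░░░░░
░░░░···■■░░░
░■■····■■░░░
░■■····■■░░░
░········░░░
░■■···◆■■░░░
░■■····■■░░░
░░■■■■■■■░░░
░░■■■■■░░░░░
░░░░░░░░░░░░
░░░░░░░░░░░░

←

░░░░░░░░░░░░
░░░░░░░░░░░░
░░░░░···■■░░
░░■■····■■░░
░░■■····■■░░
░░········░░
░░■■··◆·■■░░
░░■■····■■░░
░░░■■■■■■■░░
░░░■■■■■░░░░
░░░░░░░░░░░░
░░░░░░░░░░░░

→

░░░░░░░░░░░░
░░░░░░░░░░░░
░░░░···■■░░░
░■■····■■░░░
░■■····■■░░░
░········░░░
░■■···◆■■░░░
░■■····■■░░░
░░■■■■■■■░░░
░░■■■■■░░░░░
░░░░░░░░░░░░
░░░░░░░░░░░░

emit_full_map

░░░···■■
■■····■■
■■····■■
········
■■···◆■■
■■····■■
░■■■■■■■
░■■■■■░░

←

░░░░░░░░░░░░
░░░░░░░░░░░░
░░░░░···■■░░
░░■■····■■░░
░░■■····■■░░
░░········░░
░░■■··◆·■■░░
░░■■····■■░░
░░░■■■■■■■░░
░░░■■■■■░░░░
░░░░░░░░░░░░
░░░░░░░░░░░░


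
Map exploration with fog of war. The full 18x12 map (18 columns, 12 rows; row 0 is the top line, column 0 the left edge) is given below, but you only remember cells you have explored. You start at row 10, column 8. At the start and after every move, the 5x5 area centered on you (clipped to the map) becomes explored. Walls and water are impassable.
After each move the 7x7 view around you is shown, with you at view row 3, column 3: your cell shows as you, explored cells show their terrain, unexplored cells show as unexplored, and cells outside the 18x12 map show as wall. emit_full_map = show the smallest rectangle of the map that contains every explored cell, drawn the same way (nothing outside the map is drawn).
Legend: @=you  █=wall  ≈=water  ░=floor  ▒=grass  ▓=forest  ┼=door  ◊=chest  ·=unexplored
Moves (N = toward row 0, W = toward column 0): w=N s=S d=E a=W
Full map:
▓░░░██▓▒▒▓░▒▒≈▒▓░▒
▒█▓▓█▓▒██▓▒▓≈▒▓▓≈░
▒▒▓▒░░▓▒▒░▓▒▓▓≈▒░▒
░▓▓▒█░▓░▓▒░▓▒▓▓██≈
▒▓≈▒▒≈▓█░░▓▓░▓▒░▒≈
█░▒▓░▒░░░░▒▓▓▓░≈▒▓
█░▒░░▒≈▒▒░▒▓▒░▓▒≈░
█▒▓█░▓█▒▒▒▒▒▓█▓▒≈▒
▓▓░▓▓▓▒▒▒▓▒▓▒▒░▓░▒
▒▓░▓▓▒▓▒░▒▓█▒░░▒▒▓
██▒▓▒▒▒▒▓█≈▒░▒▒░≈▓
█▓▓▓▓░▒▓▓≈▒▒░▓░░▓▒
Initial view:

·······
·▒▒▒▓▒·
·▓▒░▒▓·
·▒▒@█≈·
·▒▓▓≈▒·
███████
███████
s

·▒▒▒▓▒·
·▓▒░▒▓·
·▒▒▓█≈·
·▒▓@≈▒·
███████
███████
███████

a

··▒▒▒▓▒
·▒▓▒░▒▓
·▒▒▒▓█≈
·░▒@▓≈▒
███████
███████
███████

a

···▒▒▒▓
·▓▒▓▒░▒
·▒▒▒▒▓█
·▓░@▓▓≈
███████
███████
███████

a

····▒▒▒
·▓▓▒▓▒░
·▓▒▒▒▒▓
·▓▓@▒▓▓
███████
███████
███████

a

·····▒▒
·░▓▓▒▓▒
·▒▓▒▒▒▒
·▓▓@░▒▓
███████
███████
███████

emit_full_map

····▒▒▒▓▒
░▓▓▒▓▒░▒▓
▒▓▒▒▒▒▓█≈
▓▓@░▒▓▓≈▒

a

······▒
·▓░▓▓▒▓
·█▒▓▒▒▒
·▓▓@▓░▒
███████
███████
███████

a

█······
█▒▓░▓▓▒
███▒▓▒▒
██▓@▓▓░
███████
███████
███████

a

██·····
██▒▓░▓▓
████▒▓▒
███@▓▓▓
███████
███████
███████

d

█······
█▒▓░▓▓▒
███▒▓▒▒
██▓@▓▓░
███████
███████
███████

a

██·····
██▒▓░▓▓
████▒▓▒
███@▓▓▓
███████
███████
███████


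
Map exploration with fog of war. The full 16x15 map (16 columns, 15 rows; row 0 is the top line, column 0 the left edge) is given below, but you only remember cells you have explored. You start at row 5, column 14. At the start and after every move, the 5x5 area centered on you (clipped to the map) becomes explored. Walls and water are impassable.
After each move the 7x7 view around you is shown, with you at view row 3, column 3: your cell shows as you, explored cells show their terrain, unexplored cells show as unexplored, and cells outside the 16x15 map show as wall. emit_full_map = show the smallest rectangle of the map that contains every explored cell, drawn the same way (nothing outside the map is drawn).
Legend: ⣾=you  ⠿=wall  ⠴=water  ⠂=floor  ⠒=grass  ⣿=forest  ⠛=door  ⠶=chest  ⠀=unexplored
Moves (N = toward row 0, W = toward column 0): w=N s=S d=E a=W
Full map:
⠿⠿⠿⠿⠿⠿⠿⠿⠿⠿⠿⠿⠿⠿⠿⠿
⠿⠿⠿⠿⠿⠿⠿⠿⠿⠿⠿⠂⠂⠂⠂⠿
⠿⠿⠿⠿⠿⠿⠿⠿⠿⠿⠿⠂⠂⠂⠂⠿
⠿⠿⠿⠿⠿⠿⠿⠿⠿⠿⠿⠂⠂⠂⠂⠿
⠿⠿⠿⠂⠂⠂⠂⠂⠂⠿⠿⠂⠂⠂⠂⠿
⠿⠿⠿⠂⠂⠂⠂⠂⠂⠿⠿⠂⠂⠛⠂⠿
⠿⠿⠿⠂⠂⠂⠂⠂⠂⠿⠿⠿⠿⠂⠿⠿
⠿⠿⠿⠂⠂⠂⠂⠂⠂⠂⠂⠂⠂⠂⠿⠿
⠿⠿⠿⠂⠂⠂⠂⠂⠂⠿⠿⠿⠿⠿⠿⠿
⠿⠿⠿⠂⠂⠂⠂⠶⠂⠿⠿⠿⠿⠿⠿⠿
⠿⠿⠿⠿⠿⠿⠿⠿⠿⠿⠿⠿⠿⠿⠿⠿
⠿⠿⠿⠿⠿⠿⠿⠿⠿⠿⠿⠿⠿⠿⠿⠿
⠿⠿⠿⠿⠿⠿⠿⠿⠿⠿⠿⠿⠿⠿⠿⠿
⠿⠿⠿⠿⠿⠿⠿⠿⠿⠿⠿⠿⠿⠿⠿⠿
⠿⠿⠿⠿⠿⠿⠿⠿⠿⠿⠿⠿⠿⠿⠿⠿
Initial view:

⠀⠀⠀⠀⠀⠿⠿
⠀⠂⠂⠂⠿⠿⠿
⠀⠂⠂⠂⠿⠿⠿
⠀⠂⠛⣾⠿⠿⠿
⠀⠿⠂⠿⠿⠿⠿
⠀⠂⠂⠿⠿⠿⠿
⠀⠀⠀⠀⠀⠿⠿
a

⠀⠀⠀⠀⠀⠀⠿
⠀⠂⠂⠂⠂⠿⠿
⠀⠂⠂⠂⠂⠿⠿
⠀⠂⠂⣾⠂⠿⠿
⠀⠿⠿⠂⠿⠿⠿
⠀⠂⠂⠂⠿⠿⠿
⠀⠀⠀⠀⠀⠀⠿

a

⠀⠀⠀⠀⠀⠀⠀
⠀⠿⠂⠂⠂⠂⠿
⠀⠿⠂⠂⠂⠂⠿
⠀⠿⠂⣾⠛⠂⠿
⠀⠿⠿⠿⠂⠿⠿
⠀⠂⠂⠂⠂⠿⠿
⠀⠀⠀⠀⠀⠀⠀

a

⠀⠀⠀⠀⠀⠀⠀
⠀⠿⠿⠂⠂⠂⠂
⠀⠿⠿⠂⠂⠂⠂
⠀⠿⠿⣾⠂⠛⠂
⠀⠿⠿⠿⠿⠂⠿
⠀⠂⠂⠂⠂⠂⠿
⠀⠀⠀⠀⠀⠀⠀

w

⠀⠀⠀⠀⠀⠀⠀
⠀⠿⠿⠂⠂⠂⠀
⠀⠿⠿⠂⠂⠂⠂
⠀⠿⠿⣾⠂⠂⠂
⠀⠿⠿⠂⠂⠛⠂
⠀⠿⠿⠿⠿⠂⠿
⠀⠂⠂⠂⠂⠂⠿

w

⠀⠀⠀⠀⠀⠀⠀
⠀⠿⠿⠂⠂⠂⠀
⠀⠿⠿⠂⠂⠂⠀
⠀⠿⠿⣾⠂⠂⠂
⠀⠿⠿⠂⠂⠂⠂
⠀⠿⠿⠂⠂⠛⠂
⠀⠿⠿⠿⠿⠂⠿

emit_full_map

⠿⠿⠂⠂⠂⠀⠀
⠿⠿⠂⠂⠂⠀⠀
⠿⠿⣾⠂⠂⠂⠿
⠿⠿⠂⠂⠂⠂⠿
⠿⠿⠂⠂⠛⠂⠿
⠿⠿⠿⠿⠂⠿⠿
⠂⠂⠂⠂⠂⠿⠿

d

⠀⠀⠀⠀⠀⠀⠀
⠿⠿⠂⠂⠂⠂⠀
⠿⠿⠂⠂⠂⠂⠀
⠿⠿⠂⣾⠂⠂⠿
⠿⠿⠂⠂⠂⠂⠿
⠿⠿⠂⠂⠛⠂⠿
⠿⠿⠿⠿⠂⠿⠿

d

⠀⠀⠀⠀⠀⠀⠿
⠿⠂⠂⠂⠂⠿⠿
⠿⠂⠂⠂⠂⠿⠿
⠿⠂⠂⣾⠂⠿⠿
⠿⠂⠂⠂⠂⠿⠿
⠿⠂⠂⠛⠂⠿⠿
⠿⠿⠿⠂⠿⠿⠿

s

⠿⠂⠂⠂⠂⠿⠿
⠿⠂⠂⠂⠂⠿⠿
⠿⠂⠂⠂⠂⠿⠿
⠿⠂⠂⣾⠂⠿⠿
⠿⠂⠂⠛⠂⠿⠿
⠿⠿⠿⠂⠿⠿⠿
⠂⠂⠂⠂⠿⠿⠿

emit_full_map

⠿⠿⠂⠂⠂⠂⠿
⠿⠿⠂⠂⠂⠂⠿
⠿⠿⠂⠂⠂⠂⠿
⠿⠿⠂⠂⣾⠂⠿
⠿⠿⠂⠂⠛⠂⠿
⠿⠿⠿⠿⠂⠿⠿
⠂⠂⠂⠂⠂⠿⠿


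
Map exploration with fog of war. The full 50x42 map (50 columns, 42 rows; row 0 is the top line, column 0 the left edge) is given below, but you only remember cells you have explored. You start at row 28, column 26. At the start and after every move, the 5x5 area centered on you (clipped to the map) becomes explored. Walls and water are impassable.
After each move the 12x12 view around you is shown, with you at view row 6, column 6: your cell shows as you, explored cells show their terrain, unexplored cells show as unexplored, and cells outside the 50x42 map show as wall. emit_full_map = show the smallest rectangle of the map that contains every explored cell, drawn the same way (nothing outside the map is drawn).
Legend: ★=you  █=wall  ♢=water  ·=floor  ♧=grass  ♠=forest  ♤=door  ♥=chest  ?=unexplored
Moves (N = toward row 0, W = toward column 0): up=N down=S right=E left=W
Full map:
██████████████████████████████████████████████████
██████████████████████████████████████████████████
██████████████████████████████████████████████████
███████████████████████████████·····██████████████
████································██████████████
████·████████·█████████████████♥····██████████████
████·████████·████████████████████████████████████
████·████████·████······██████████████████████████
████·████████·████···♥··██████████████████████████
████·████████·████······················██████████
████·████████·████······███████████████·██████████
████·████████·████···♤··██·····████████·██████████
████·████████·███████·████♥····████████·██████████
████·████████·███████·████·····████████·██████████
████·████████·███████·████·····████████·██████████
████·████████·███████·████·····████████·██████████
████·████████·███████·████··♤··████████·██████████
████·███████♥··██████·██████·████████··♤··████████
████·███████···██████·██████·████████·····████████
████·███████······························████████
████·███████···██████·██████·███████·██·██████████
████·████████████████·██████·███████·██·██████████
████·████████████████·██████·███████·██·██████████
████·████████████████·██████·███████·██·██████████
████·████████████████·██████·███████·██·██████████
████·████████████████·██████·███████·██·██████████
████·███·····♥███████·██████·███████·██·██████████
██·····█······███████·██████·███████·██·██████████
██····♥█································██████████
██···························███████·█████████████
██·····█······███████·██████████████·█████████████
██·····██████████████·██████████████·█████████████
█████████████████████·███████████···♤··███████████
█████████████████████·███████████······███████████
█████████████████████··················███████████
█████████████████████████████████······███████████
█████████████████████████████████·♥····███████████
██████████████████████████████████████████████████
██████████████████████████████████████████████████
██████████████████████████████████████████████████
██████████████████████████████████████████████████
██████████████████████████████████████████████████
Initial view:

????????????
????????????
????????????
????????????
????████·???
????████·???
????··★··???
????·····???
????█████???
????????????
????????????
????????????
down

????????????
????????????
????????????
????████·???
????████·???
????·····???
????··★··???
????█████???
????█████???
????????????
????????????
????????????

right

????????????
????????????
????????????
???████·????
???████·█???
???······???
???···★·█???
???██████???
???██████???
????????????
????????????
????????????

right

????????????
????????????
????????????
??████·?????
??████·██???
??·······???
??····★██???
??███████???
??███████???
????????????
????????????
????????????

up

????????????
????????????
????????????
????????????
??████·██???
??████·██???
??····★··???
??·····██???
??███████???
??███████???
????????????
????????????

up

????????????
????????????
????????????
????????????
????██·██???
??████·██???
??████★██???
??·······???
??·····██???
??███████???
??███████???
????????????

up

????????????
????????????
????????????
????????????
????██·██???
????██·██???
??████★██???
??████·██???
??·······???
??·····██???
??███████???
??███████???

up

????????????
????????????
????????????
????????????
????██·██???
????██·██???
????██★██???
??████·██???
??████·██???
??·······???
??·····██???
??███████???

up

????????????
????????????
????????????
????????????
????██·██???
????██·██???
????██★██???
????██·██???
??████·██???
??████·██???
??·······???
??·····██???

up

????????????
????????????
????????????
????????????
????██·██???
????██·██???
????██★██???
????██·██???
????██·██???
??████·██???
??████·██???
??·······???

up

????????????
????????????
????????????
????????????
????██·██???
????██·██???
????██★██???
????██·██???
????██·██???
????██·██???
??████·██???
??████·██???

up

????????????
????????????
????????????
????????????
????·····???
????██·██???
????██★██???
????██·██???
????██·██???
????██·██???
????██·██???
??████·██???

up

????????????
????????????
????????????
????????????
????██·██???
????·····???
????██★██???
????██·██???
????██·██???
????██·██???
????██·██???
????██·██???

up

????????????
????????????
????????????
????????????
????██·██???
????██·██???
????··★··???
????██·██???
????██·██???
????██·██???
????██·██???
????██·██???

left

????????????
????????????
????????????
????????????
????███·██??
????███·██??
????··★···??
????███·██??
????███·██??
?????██·██??
?????██·██??
?????██·██??

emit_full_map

?███·██
?███·██
?··★···
?███·██
?███·██
??██·██
??██·██
??██·██
??██·██
████·██
████·██
·······
·····██
███████
███████

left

????????????
????????????
????????????
????????????
????████·██?
????████·██?
????··★····?
????████·██?
????████·██?
??????██·██?
??????██·██?
??????██·██?

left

????????????
????????????
????????????
????????????
????█████·██
????█████·██
????··★·····
????█████·██
????█████·██
???????██·██
???????██·██
???????██·██

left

????????????
????????????
????????????
????????????
????██████·█
????██████·█
????··★·····
????██████·█
????██████·█
????????██·█
????????██·█
????????██·█

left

????????????
????????????
????????????
????????????
????·██████·
????·██████·
????··★·····
????·██████·
????·██████·
?????????██·
?????????██·
?????????██·

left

????????????
????????????
????????????
????????????
????█·██████
????█·██████
????··★·····
????█·██████
????█·██████
??????????██
??????????██
??????????██

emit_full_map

█·██████·██
█·██████·██
··★········
█·██████·██
█·██████·██
??????██·██
??????██·██
??????██·██
??????██·██
????████·██
????████·██
????·······
????·····██
????███████
????███████


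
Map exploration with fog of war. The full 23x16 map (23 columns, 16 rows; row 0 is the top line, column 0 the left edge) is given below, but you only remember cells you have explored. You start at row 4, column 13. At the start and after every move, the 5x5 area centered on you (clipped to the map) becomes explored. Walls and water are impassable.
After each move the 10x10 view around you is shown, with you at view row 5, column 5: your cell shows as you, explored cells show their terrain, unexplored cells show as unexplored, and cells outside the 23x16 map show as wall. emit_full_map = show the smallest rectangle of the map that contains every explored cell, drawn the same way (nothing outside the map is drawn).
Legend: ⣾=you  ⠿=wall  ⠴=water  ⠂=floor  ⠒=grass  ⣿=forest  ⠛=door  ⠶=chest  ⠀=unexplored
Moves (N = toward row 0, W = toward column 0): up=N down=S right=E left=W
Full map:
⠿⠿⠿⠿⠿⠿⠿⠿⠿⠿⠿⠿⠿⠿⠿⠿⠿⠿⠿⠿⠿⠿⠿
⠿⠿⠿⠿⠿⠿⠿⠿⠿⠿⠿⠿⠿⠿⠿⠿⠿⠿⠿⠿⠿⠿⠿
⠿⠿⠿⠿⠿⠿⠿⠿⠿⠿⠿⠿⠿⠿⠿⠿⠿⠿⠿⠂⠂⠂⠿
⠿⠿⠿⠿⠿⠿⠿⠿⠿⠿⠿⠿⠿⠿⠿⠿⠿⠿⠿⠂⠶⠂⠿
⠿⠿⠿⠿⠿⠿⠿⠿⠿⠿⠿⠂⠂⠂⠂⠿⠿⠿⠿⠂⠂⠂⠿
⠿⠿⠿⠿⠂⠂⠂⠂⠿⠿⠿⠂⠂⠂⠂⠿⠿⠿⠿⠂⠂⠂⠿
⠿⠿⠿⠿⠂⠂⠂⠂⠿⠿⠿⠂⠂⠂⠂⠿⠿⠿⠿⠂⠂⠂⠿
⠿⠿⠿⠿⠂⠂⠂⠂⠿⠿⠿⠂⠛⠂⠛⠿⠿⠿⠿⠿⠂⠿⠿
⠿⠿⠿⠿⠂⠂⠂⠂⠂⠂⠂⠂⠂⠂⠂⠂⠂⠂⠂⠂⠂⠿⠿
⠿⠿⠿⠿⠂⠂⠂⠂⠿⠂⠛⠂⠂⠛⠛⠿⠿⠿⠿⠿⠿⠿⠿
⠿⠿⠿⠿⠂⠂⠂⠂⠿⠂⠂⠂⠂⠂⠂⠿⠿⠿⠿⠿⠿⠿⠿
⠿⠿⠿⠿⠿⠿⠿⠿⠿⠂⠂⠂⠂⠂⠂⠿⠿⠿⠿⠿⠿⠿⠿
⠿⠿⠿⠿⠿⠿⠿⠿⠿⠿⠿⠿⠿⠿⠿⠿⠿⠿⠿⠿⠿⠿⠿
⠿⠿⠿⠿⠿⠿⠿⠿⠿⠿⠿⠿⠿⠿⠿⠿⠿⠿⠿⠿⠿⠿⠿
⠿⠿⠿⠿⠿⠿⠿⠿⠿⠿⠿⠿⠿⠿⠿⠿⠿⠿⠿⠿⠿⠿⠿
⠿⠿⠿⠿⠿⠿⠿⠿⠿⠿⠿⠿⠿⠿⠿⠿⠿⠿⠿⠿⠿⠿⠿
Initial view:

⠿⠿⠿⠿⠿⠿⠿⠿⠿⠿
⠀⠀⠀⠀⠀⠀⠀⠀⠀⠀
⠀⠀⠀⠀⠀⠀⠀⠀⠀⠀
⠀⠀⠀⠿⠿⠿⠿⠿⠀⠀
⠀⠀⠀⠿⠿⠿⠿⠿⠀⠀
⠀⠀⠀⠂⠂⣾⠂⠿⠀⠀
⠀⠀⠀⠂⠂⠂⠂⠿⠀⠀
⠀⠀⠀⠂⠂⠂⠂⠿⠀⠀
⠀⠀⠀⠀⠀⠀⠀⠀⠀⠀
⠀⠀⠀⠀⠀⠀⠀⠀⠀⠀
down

⠀⠀⠀⠀⠀⠀⠀⠀⠀⠀
⠀⠀⠀⠀⠀⠀⠀⠀⠀⠀
⠀⠀⠀⠿⠿⠿⠿⠿⠀⠀
⠀⠀⠀⠿⠿⠿⠿⠿⠀⠀
⠀⠀⠀⠂⠂⠂⠂⠿⠀⠀
⠀⠀⠀⠂⠂⣾⠂⠿⠀⠀
⠀⠀⠀⠂⠂⠂⠂⠿⠀⠀
⠀⠀⠀⠂⠛⠂⠛⠿⠀⠀
⠀⠀⠀⠀⠀⠀⠀⠀⠀⠀
⠀⠀⠀⠀⠀⠀⠀⠀⠀⠀

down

⠀⠀⠀⠀⠀⠀⠀⠀⠀⠀
⠀⠀⠀⠿⠿⠿⠿⠿⠀⠀
⠀⠀⠀⠿⠿⠿⠿⠿⠀⠀
⠀⠀⠀⠂⠂⠂⠂⠿⠀⠀
⠀⠀⠀⠂⠂⠂⠂⠿⠀⠀
⠀⠀⠀⠂⠂⣾⠂⠿⠀⠀
⠀⠀⠀⠂⠛⠂⠛⠿⠀⠀
⠀⠀⠀⠂⠂⠂⠂⠂⠀⠀
⠀⠀⠀⠀⠀⠀⠀⠀⠀⠀
⠀⠀⠀⠀⠀⠀⠀⠀⠀⠀

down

⠀⠀⠀⠿⠿⠿⠿⠿⠀⠀
⠀⠀⠀⠿⠿⠿⠿⠿⠀⠀
⠀⠀⠀⠂⠂⠂⠂⠿⠀⠀
⠀⠀⠀⠂⠂⠂⠂⠿⠀⠀
⠀⠀⠀⠂⠂⠂⠂⠿⠀⠀
⠀⠀⠀⠂⠛⣾⠛⠿⠀⠀
⠀⠀⠀⠂⠂⠂⠂⠂⠀⠀
⠀⠀⠀⠂⠂⠛⠛⠿⠀⠀
⠀⠀⠀⠀⠀⠀⠀⠀⠀⠀
⠀⠀⠀⠀⠀⠀⠀⠀⠀⠀

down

⠀⠀⠀⠿⠿⠿⠿⠿⠀⠀
⠀⠀⠀⠂⠂⠂⠂⠿⠀⠀
⠀⠀⠀⠂⠂⠂⠂⠿⠀⠀
⠀⠀⠀⠂⠂⠂⠂⠿⠀⠀
⠀⠀⠀⠂⠛⠂⠛⠿⠀⠀
⠀⠀⠀⠂⠂⣾⠂⠂⠀⠀
⠀⠀⠀⠂⠂⠛⠛⠿⠀⠀
⠀⠀⠀⠂⠂⠂⠂⠿⠀⠀
⠀⠀⠀⠀⠀⠀⠀⠀⠀⠀
⠀⠀⠀⠀⠀⠀⠀⠀⠀⠀

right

⠀⠀⠿⠿⠿⠿⠿⠀⠀⠀
⠀⠀⠂⠂⠂⠂⠿⠀⠀⠀
⠀⠀⠂⠂⠂⠂⠿⠀⠀⠀
⠀⠀⠂⠂⠂⠂⠿⠿⠀⠀
⠀⠀⠂⠛⠂⠛⠿⠿⠀⠀
⠀⠀⠂⠂⠂⣾⠂⠂⠀⠀
⠀⠀⠂⠂⠛⠛⠿⠿⠀⠀
⠀⠀⠂⠂⠂⠂⠿⠿⠀⠀
⠀⠀⠀⠀⠀⠀⠀⠀⠀⠀
⠀⠀⠀⠀⠀⠀⠀⠀⠀⠀

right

⠀⠿⠿⠿⠿⠿⠀⠀⠀⠀
⠀⠂⠂⠂⠂⠿⠀⠀⠀⠀
⠀⠂⠂⠂⠂⠿⠀⠀⠀⠀
⠀⠂⠂⠂⠂⠿⠿⠿⠀⠀
⠀⠂⠛⠂⠛⠿⠿⠿⠀⠀
⠀⠂⠂⠂⠂⣾⠂⠂⠀⠀
⠀⠂⠂⠛⠛⠿⠿⠿⠀⠀
⠀⠂⠂⠂⠂⠿⠿⠿⠀⠀
⠀⠀⠀⠀⠀⠀⠀⠀⠀⠀
⠀⠀⠀⠀⠀⠀⠀⠀⠀⠀

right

⠿⠿⠿⠿⠿⠀⠀⠀⠀⠀
⠂⠂⠂⠂⠿⠀⠀⠀⠀⠀
⠂⠂⠂⠂⠿⠀⠀⠀⠀⠀
⠂⠂⠂⠂⠿⠿⠿⠿⠀⠀
⠂⠛⠂⠛⠿⠿⠿⠿⠀⠀
⠂⠂⠂⠂⠂⣾⠂⠂⠀⠀
⠂⠂⠛⠛⠿⠿⠿⠿⠀⠀
⠂⠂⠂⠂⠿⠿⠿⠿⠀⠀
⠀⠀⠀⠀⠀⠀⠀⠀⠀⠀
⠀⠀⠀⠀⠀⠀⠀⠀⠀⠀

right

⠿⠿⠿⠿⠀⠀⠀⠀⠀⠀
⠂⠂⠂⠿⠀⠀⠀⠀⠀⠀
⠂⠂⠂⠿⠀⠀⠀⠀⠀⠀
⠂⠂⠂⠿⠿⠿⠿⠂⠀⠀
⠛⠂⠛⠿⠿⠿⠿⠿⠀⠀
⠂⠂⠂⠂⠂⣾⠂⠂⠀⠀
⠂⠛⠛⠿⠿⠿⠿⠿⠀⠀
⠂⠂⠂⠿⠿⠿⠿⠿⠀⠀
⠀⠀⠀⠀⠀⠀⠀⠀⠀⠀
⠀⠀⠀⠀⠀⠀⠀⠀⠀⠀

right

⠿⠿⠿⠀⠀⠀⠀⠀⠀⠀
⠂⠂⠿⠀⠀⠀⠀⠀⠀⠀
⠂⠂⠿⠀⠀⠀⠀⠀⠀⠀
⠂⠂⠿⠿⠿⠿⠂⠂⠀⠀
⠂⠛⠿⠿⠿⠿⠿⠂⠀⠀
⠂⠂⠂⠂⠂⣾⠂⠂⠀⠀
⠛⠛⠿⠿⠿⠿⠿⠿⠀⠀
⠂⠂⠿⠿⠿⠿⠿⠿⠀⠀
⠀⠀⠀⠀⠀⠀⠀⠀⠀⠀
⠀⠀⠀⠀⠀⠀⠀⠀⠀⠀

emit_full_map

⠿⠿⠿⠿⠿⠀⠀⠀⠀⠀
⠿⠿⠿⠿⠿⠀⠀⠀⠀⠀
⠂⠂⠂⠂⠿⠀⠀⠀⠀⠀
⠂⠂⠂⠂⠿⠀⠀⠀⠀⠀
⠂⠂⠂⠂⠿⠿⠿⠿⠂⠂
⠂⠛⠂⠛⠿⠿⠿⠿⠿⠂
⠂⠂⠂⠂⠂⠂⠂⣾⠂⠂
⠂⠂⠛⠛⠿⠿⠿⠿⠿⠿
⠂⠂⠂⠂⠿⠿⠿⠿⠿⠿

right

⠿⠿⠀⠀⠀⠀⠀⠀⠀⠿
⠂⠿⠀⠀⠀⠀⠀⠀⠀⠿
⠂⠿⠀⠀⠀⠀⠀⠀⠀⠿
⠂⠿⠿⠿⠿⠂⠂⠂⠀⠿
⠛⠿⠿⠿⠿⠿⠂⠿⠀⠿
⠂⠂⠂⠂⠂⣾⠂⠿⠀⠿
⠛⠿⠿⠿⠿⠿⠿⠿⠀⠿
⠂⠿⠿⠿⠿⠿⠿⠿⠀⠿
⠀⠀⠀⠀⠀⠀⠀⠀⠀⠿
⠀⠀⠀⠀⠀⠀⠀⠀⠀⠿

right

⠿⠀⠀⠀⠀⠀⠀⠀⠿⠿
⠿⠀⠀⠀⠀⠀⠀⠀⠿⠿
⠿⠀⠀⠀⠀⠀⠀⠀⠿⠿
⠿⠿⠿⠿⠂⠂⠂⠿⠿⠿
⠿⠿⠿⠿⠿⠂⠿⠿⠿⠿
⠂⠂⠂⠂⠂⣾⠿⠿⠿⠿
⠿⠿⠿⠿⠿⠿⠿⠿⠿⠿
⠿⠿⠿⠿⠿⠿⠿⠿⠿⠿
⠀⠀⠀⠀⠀⠀⠀⠀⠿⠿
⠀⠀⠀⠀⠀⠀⠀⠀⠿⠿

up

⠿⠀⠀⠀⠀⠀⠀⠀⠿⠿
⠿⠀⠀⠀⠀⠀⠀⠀⠿⠿
⠿⠀⠀⠀⠀⠀⠀⠀⠿⠿
⠿⠀⠀⠿⠂⠂⠂⠿⠿⠿
⠿⠿⠿⠿⠂⠂⠂⠿⠿⠿
⠿⠿⠿⠿⠿⣾⠿⠿⠿⠿
⠂⠂⠂⠂⠂⠂⠿⠿⠿⠿
⠿⠿⠿⠿⠿⠿⠿⠿⠿⠿
⠿⠿⠿⠿⠿⠿⠿⠿⠿⠿
⠀⠀⠀⠀⠀⠀⠀⠀⠿⠿

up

⠀⠀⠀⠀⠀⠀⠀⠀⠿⠿
⠿⠀⠀⠀⠀⠀⠀⠀⠿⠿
⠿⠀⠀⠀⠀⠀⠀⠀⠿⠿
⠿⠀⠀⠿⠂⠂⠂⠿⠿⠿
⠿⠀⠀⠿⠂⠂⠂⠿⠿⠿
⠿⠿⠿⠿⠂⣾⠂⠿⠿⠿
⠿⠿⠿⠿⠿⠂⠿⠿⠿⠿
⠂⠂⠂⠂⠂⠂⠿⠿⠿⠿
⠿⠿⠿⠿⠿⠿⠿⠿⠿⠿
⠿⠿⠿⠿⠿⠿⠿⠿⠿⠿

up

⠀⠀⠀⠀⠀⠀⠀⠀⠿⠿
⠀⠀⠀⠀⠀⠀⠀⠀⠿⠿
⠿⠀⠀⠀⠀⠀⠀⠀⠿⠿
⠿⠀⠀⠿⠂⠶⠂⠿⠿⠿
⠿⠀⠀⠿⠂⠂⠂⠿⠿⠿
⠿⠀⠀⠿⠂⣾⠂⠿⠿⠿
⠿⠿⠿⠿⠂⠂⠂⠿⠿⠿
⠿⠿⠿⠿⠿⠂⠿⠿⠿⠿
⠂⠂⠂⠂⠂⠂⠿⠿⠿⠿
⠿⠿⠿⠿⠿⠿⠿⠿⠿⠿

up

⠿⠿⠿⠿⠿⠿⠿⠿⠿⠿
⠀⠀⠀⠀⠀⠀⠀⠀⠿⠿
⠀⠀⠀⠀⠀⠀⠀⠀⠿⠿
⠿⠀⠀⠿⠂⠂⠂⠿⠿⠿
⠿⠀⠀⠿⠂⠶⠂⠿⠿⠿
⠿⠀⠀⠿⠂⣾⠂⠿⠿⠿
⠿⠀⠀⠿⠂⠂⠂⠿⠿⠿
⠿⠿⠿⠿⠂⠂⠂⠿⠿⠿
⠿⠿⠿⠿⠿⠂⠿⠿⠿⠿
⠂⠂⠂⠂⠂⠂⠿⠿⠿⠿

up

⠿⠿⠿⠿⠿⠿⠿⠿⠿⠿
⠿⠿⠿⠿⠿⠿⠿⠿⠿⠿
⠀⠀⠀⠀⠀⠀⠀⠀⠿⠿
⠀⠀⠀⠿⠿⠿⠿⠿⠿⠿
⠿⠀⠀⠿⠂⠂⠂⠿⠿⠿
⠿⠀⠀⠿⠂⣾⠂⠿⠿⠿
⠿⠀⠀⠿⠂⠂⠂⠿⠿⠿
⠿⠀⠀⠿⠂⠂⠂⠿⠿⠿
⠿⠿⠿⠿⠂⠂⠂⠿⠿⠿
⠿⠿⠿⠿⠿⠂⠿⠿⠿⠿

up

⠿⠿⠿⠿⠿⠿⠿⠿⠿⠿
⠿⠿⠿⠿⠿⠿⠿⠿⠿⠿
⠿⠿⠿⠿⠿⠿⠿⠿⠿⠿
⠀⠀⠀⠿⠿⠿⠿⠿⠿⠿
⠀⠀⠀⠿⠿⠿⠿⠿⠿⠿
⠿⠀⠀⠿⠂⣾⠂⠿⠿⠿
⠿⠀⠀⠿⠂⠶⠂⠿⠿⠿
⠿⠀⠀⠿⠂⠂⠂⠿⠿⠿
⠿⠀⠀⠿⠂⠂⠂⠿⠿⠿
⠿⠿⠿⠿⠂⠂⠂⠿⠿⠿

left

⠿⠿⠿⠿⠿⠿⠿⠿⠿⠿
⠿⠿⠿⠿⠿⠿⠿⠿⠿⠿
⠿⠿⠿⠿⠿⠿⠿⠿⠿⠿
⠀⠀⠀⠿⠿⠿⠿⠿⠿⠿
⠀⠀⠀⠿⠿⠿⠿⠿⠿⠿
⠿⠿⠀⠿⠿⣾⠂⠂⠿⠿
⠿⠿⠀⠿⠿⠂⠶⠂⠿⠿
⠂⠿⠀⠿⠿⠂⠂⠂⠿⠿
⠂⠿⠀⠀⠿⠂⠂⠂⠿⠿
⠂⠿⠿⠿⠿⠂⠂⠂⠿⠿

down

⠿⠿⠿⠿⠿⠿⠿⠿⠿⠿
⠿⠿⠿⠿⠿⠿⠿⠿⠿⠿
⠀⠀⠀⠿⠿⠿⠿⠿⠿⠿
⠀⠀⠀⠿⠿⠿⠿⠿⠿⠿
⠿⠿⠀⠿⠿⠂⠂⠂⠿⠿
⠿⠿⠀⠿⠿⣾⠶⠂⠿⠿
⠂⠿⠀⠿⠿⠂⠂⠂⠿⠿
⠂⠿⠀⠿⠿⠂⠂⠂⠿⠿
⠂⠿⠿⠿⠿⠂⠂⠂⠿⠿
⠛⠿⠿⠿⠿⠿⠂⠿⠿⠿

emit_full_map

⠀⠀⠀⠀⠀⠀⠿⠿⠿⠿⠿⠿
⠀⠀⠀⠀⠀⠀⠿⠿⠿⠿⠿⠿
⠿⠿⠿⠿⠿⠀⠿⠿⠂⠂⠂⠿
⠿⠿⠿⠿⠿⠀⠿⠿⣾⠶⠂⠿
⠂⠂⠂⠂⠿⠀⠿⠿⠂⠂⠂⠿
⠂⠂⠂⠂⠿⠀⠿⠿⠂⠂⠂⠿
⠂⠂⠂⠂⠿⠿⠿⠿⠂⠂⠂⠿
⠂⠛⠂⠛⠿⠿⠿⠿⠿⠂⠿⠿
⠂⠂⠂⠂⠂⠂⠂⠂⠂⠂⠿⠿
⠂⠂⠛⠛⠿⠿⠿⠿⠿⠿⠿⠿
⠂⠂⠂⠂⠿⠿⠿⠿⠿⠿⠿⠿

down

⠿⠿⠿⠿⠿⠿⠿⠿⠿⠿
⠀⠀⠀⠿⠿⠿⠿⠿⠿⠿
⠀⠀⠀⠿⠿⠿⠿⠿⠿⠿
⠿⠿⠀⠿⠿⠂⠂⠂⠿⠿
⠿⠿⠀⠿⠿⠂⠶⠂⠿⠿
⠂⠿⠀⠿⠿⣾⠂⠂⠿⠿
⠂⠿⠀⠿⠿⠂⠂⠂⠿⠿
⠂⠿⠿⠿⠿⠂⠂⠂⠿⠿
⠛⠿⠿⠿⠿⠿⠂⠿⠿⠿
⠂⠂⠂⠂⠂⠂⠂⠿⠿⠿

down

⠀⠀⠀⠿⠿⠿⠿⠿⠿⠿
⠀⠀⠀⠿⠿⠿⠿⠿⠿⠿
⠿⠿⠀⠿⠿⠂⠂⠂⠿⠿
⠿⠿⠀⠿⠿⠂⠶⠂⠿⠿
⠂⠿⠀⠿⠿⠂⠂⠂⠿⠿
⠂⠿⠀⠿⠿⣾⠂⠂⠿⠿
⠂⠿⠿⠿⠿⠂⠂⠂⠿⠿
⠛⠿⠿⠿⠿⠿⠂⠿⠿⠿
⠂⠂⠂⠂⠂⠂⠂⠿⠿⠿
⠛⠿⠿⠿⠿⠿⠿⠿⠿⠿

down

⠀⠀⠀⠿⠿⠿⠿⠿⠿⠿
⠿⠿⠀⠿⠿⠂⠂⠂⠿⠿
⠿⠿⠀⠿⠿⠂⠶⠂⠿⠿
⠂⠿⠀⠿⠿⠂⠂⠂⠿⠿
⠂⠿⠀⠿⠿⠂⠂⠂⠿⠿
⠂⠿⠿⠿⠿⣾⠂⠂⠿⠿
⠛⠿⠿⠿⠿⠿⠂⠿⠿⠿
⠂⠂⠂⠂⠂⠂⠂⠿⠿⠿
⠛⠿⠿⠿⠿⠿⠿⠿⠿⠿
⠂⠿⠿⠿⠿⠿⠿⠿⠿⠿

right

⠀⠀⠿⠿⠿⠿⠿⠿⠿⠿
⠿⠀⠿⠿⠂⠂⠂⠿⠿⠿
⠿⠀⠿⠿⠂⠶⠂⠿⠿⠿
⠿⠀⠿⠿⠂⠂⠂⠿⠿⠿
⠿⠀⠿⠿⠂⠂⠂⠿⠿⠿
⠿⠿⠿⠿⠂⣾⠂⠿⠿⠿
⠿⠿⠿⠿⠿⠂⠿⠿⠿⠿
⠂⠂⠂⠂⠂⠂⠿⠿⠿⠿
⠿⠿⠿⠿⠿⠿⠿⠿⠿⠿
⠿⠿⠿⠿⠿⠿⠿⠿⠿⠿

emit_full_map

⠀⠀⠀⠀⠀⠀⠿⠿⠿⠿⠿⠿
⠀⠀⠀⠀⠀⠀⠿⠿⠿⠿⠿⠿
⠿⠿⠿⠿⠿⠀⠿⠿⠂⠂⠂⠿
⠿⠿⠿⠿⠿⠀⠿⠿⠂⠶⠂⠿
⠂⠂⠂⠂⠿⠀⠿⠿⠂⠂⠂⠿
⠂⠂⠂⠂⠿⠀⠿⠿⠂⠂⠂⠿
⠂⠂⠂⠂⠿⠿⠿⠿⠂⣾⠂⠿
⠂⠛⠂⠛⠿⠿⠿⠿⠿⠂⠿⠿
⠂⠂⠂⠂⠂⠂⠂⠂⠂⠂⠿⠿
⠂⠂⠛⠛⠿⠿⠿⠿⠿⠿⠿⠿
⠂⠂⠂⠂⠿⠿⠿⠿⠿⠿⠿⠿
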